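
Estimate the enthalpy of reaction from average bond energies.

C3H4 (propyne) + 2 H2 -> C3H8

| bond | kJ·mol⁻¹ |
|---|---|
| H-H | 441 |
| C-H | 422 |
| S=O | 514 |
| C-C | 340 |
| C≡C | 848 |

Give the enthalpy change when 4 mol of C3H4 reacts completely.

ΔH = −1192 kJ

Bonds broken (reactants):
  C≡C: 1 × 848 = 848
  C-C: 1 × 340 = 340
  C-H: 4 × 422 = 1688
  H-H: 2 × 441 = 882
  Σ(broken) = 3758 kJ
Bonds formed (products):
  C-C: 2 × 340 = 680
  C-H: 8 × 422 = 3376
  Σ(formed) = 4056 kJ
ΔH = Σ(broken) − Σ(formed) = 3758 − 4056 = −298 kJ
For 4× the reaction as written: 4 × (−298) = −1192 kJ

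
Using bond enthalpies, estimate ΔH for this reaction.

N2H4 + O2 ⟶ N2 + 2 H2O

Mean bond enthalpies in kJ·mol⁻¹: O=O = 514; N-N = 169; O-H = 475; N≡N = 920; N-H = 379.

ΔH ≈ −621 kJ

Bonds broken (reactants):
  N-H: 4 × 379 = 1516
  N-N: 1 × 169 = 169
  O=O: 1 × 514 = 514
  Σ(broken) = 2199 kJ
Bonds formed (products):
  N≡N: 1 × 920 = 920
  O-H: 4 × 475 = 1900
  Σ(formed) = 2820 kJ
ΔH = Σ(broken) − Σ(formed) = 2199 − 2820 = −621 kJ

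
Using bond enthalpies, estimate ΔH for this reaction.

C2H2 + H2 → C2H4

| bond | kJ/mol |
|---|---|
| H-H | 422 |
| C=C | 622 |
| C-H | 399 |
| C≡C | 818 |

Bonds broken (reactants):
  C≡C: 1 × 818 = 818
  C-H: 2 × 399 = 798
  H-H: 1 × 422 = 422
  Σ(broken) = 2038 kJ
Bonds formed (products):
  C-H: 4 × 399 = 1596
  C=C: 1 × 622 = 622
  Σ(formed) = 2218 kJ
ΔH = Σ(broken) − Σ(formed) = 2038 − 2218 = −180 kJ

ΔH ≈ −180 kJ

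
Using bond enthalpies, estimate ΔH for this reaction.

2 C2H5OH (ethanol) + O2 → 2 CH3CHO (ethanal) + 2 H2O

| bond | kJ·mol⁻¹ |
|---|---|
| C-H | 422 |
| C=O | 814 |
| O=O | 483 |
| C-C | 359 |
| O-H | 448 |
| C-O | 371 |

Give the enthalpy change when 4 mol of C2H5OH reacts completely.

Bonds broken (reactants):
  C-C: 2 × 359 = 718
  C-H: 10 × 422 = 4220
  C-O: 2 × 371 = 742
  O-H: 2 × 448 = 896
  O=O: 1 × 483 = 483
  Σ(broken) = 7059 kJ
Bonds formed (products):
  C-C: 2 × 359 = 718
  C-H: 8 × 422 = 3376
  C=O: 2 × 814 = 1628
  O-H: 4 × 448 = 1792
  Σ(formed) = 7514 kJ
ΔH = Σ(broken) − Σ(formed) = 7059 − 7514 = −455 kJ
For 2× the reaction as written: 2 × (−455) = −910 kJ

ΔH = −910 kJ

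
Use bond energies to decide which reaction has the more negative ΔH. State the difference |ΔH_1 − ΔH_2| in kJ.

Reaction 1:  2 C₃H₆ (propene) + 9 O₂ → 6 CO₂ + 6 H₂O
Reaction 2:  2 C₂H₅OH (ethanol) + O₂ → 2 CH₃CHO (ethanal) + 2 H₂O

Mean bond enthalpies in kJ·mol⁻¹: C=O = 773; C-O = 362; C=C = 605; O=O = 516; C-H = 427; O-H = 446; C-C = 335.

Reaction 1, by 2636 kJ

Reaction 1:
  Bonds broken (reactants):
    C-C: 2 × 335 = 670
    C-H: 12 × 427 = 5124
    C=C: 2 × 605 = 1210
    O=O: 9 × 516 = 4644
    Σ(broken) = 11648 kJ
  Bonds formed (products):
    C=O: 12 × 773 = 9276
    O-H: 12 × 446 = 5352
    Σ(formed) = 14628 kJ
  ΔH_1 = 11648 − 14628 = −2980 kJ
Reaction 2:
  Bonds broken (reactants):
    C-C: 2 × 335 = 670
    C-H: 10 × 427 = 4270
    C-O: 2 × 362 = 724
    O-H: 2 × 446 = 892
    O=O: 1 × 516 = 516
    Σ(broken) = 7072 kJ
  Bonds formed (products):
    C-C: 2 × 335 = 670
    C-H: 8 × 427 = 3416
    C=O: 2 × 773 = 1546
    O-H: 4 × 446 = 1784
    Σ(formed) = 7416 kJ
  ΔH_2 = 7072 − 7416 = −344 kJ
ΔH_1 − ΔH_2 = −2636 kJ, so reaction 1 has the more negative ΔH; |ΔH_1 − ΔH_2| = 2636 kJ.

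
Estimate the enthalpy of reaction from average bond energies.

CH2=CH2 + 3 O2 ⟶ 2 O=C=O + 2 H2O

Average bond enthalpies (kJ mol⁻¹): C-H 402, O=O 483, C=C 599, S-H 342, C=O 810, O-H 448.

ΔH ≈ −1376 kJ

Bonds broken (reactants):
  C-H: 4 × 402 = 1608
  C=C: 1 × 599 = 599
  O=O: 3 × 483 = 1449
  Σ(broken) = 3656 kJ
Bonds formed (products):
  C=O: 4 × 810 = 3240
  O-H: 4 × 448 = 1792
  Σ(formed) = 5032 kJ
ΔH = Σ(broken) − Σ(formed) = 3656 − 5032 = −1376 kJ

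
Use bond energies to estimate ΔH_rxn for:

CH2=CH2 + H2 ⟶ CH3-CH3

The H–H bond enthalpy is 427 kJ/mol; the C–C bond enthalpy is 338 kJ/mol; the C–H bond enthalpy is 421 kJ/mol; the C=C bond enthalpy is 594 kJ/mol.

Bonds broken (reactants):
  C–H: 4 × 421 = 1684
  C=C: 1 × 594 = 594
  H–H: 1 × 427 = 427
  Σ(broken) = 2705 kJ
Bonds formed (products):
  C–C: 1 × 338 = 338
  C–H: 6 × 421 = 2526
  Σ(formed) = 2864 kJ
ΔH = Σ(broken) − Σ(formed) = 2705 − 2864 = −159 kJ

ΔH ≈ −159 kJ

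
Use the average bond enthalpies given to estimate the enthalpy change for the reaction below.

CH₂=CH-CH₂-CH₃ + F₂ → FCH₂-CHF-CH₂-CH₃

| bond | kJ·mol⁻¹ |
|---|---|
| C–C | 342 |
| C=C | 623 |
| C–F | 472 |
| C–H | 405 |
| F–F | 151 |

Bonds broken (reactants):
  C–C: 2 × 342 = 684
  C–H: 8 × 405 = 3240
  C=C: 1 × 623 = 623
  F–F: 1 × 151 = 151
  Σ(broken) = 4698 kJ
Bonds formed (products):
  C–C: 3 × 342 = 1026
  C–F: 2 × 472 = 944
  C–H: 8 × 405 = 3240
  Σ(formed) = 5210 kJ
ΔH = Σ(broken) − Σ(formed) = 4698 − 5210 = −512 kJ

ΔH ≈ −512 kJ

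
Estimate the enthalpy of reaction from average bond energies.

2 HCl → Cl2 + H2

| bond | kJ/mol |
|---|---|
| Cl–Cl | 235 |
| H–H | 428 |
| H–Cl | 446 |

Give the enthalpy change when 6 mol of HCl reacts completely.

Bonds broken (reactants):
  H–Cl: 2 × 446 = 892
  Σ(broken) = 892 kJ
Bonds formed (products):
  Cl–Cl: 1 × 235 = 235
  H–H: 1 × 428 = 428
  Σ(formed) = 663 kJ
ΔH = Σ(broken) − Σ(formed) = 892 − 663 = +229 kJ
For 3× the reaction as written: 3 × (+229) = +687 kJ

ΔH = +687 kJ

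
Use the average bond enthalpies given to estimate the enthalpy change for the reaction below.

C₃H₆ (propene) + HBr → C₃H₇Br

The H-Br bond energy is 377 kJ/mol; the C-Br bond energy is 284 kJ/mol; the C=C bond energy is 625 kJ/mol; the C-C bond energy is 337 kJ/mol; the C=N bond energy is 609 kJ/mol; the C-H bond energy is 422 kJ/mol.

ΔH ≈ −41 kJ

Bonds broken (reactants):
  C-C: 1 × 337 = 337
  C-H: 6 × 422 = 2532
  C=C: 1 × 625 = 625
  H-Br: 1 × 377 = 377
  Σ(broken) = 3871 kJ
Bonds formed (products):
  C-Br: 1 × 284 = 284
  C-C: 2 × 337 = 674
  C-H: 7 × 422 = 2954
  Σ(formed) = 3912 kJ
ΔH = Σ(broken) − Σ(formed) = 3871 − 3912 = −41 kJ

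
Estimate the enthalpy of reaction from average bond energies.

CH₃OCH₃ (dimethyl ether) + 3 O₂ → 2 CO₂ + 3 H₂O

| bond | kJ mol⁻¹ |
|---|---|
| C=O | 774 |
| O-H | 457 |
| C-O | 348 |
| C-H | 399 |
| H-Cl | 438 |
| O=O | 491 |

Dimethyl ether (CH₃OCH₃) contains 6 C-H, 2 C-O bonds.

ΔH ≈ −1275 kJ

Bonds broken (reactants):
  C-H: 6 × 399 = 2394
  C-O: 2 × 348 = 696
  O=O: 3 × 491 = 1473
  Σ(broken) = 4563 kJ
Bonds formed (products):
  C=O: 4 × 774 = 3096
  O-H: 6 × 457 = 2742
  Σ(formed) = 5838 kJ
ΔH = Σ(broken) − Σ(formed) = 4563 − 5838 = −1275 kJ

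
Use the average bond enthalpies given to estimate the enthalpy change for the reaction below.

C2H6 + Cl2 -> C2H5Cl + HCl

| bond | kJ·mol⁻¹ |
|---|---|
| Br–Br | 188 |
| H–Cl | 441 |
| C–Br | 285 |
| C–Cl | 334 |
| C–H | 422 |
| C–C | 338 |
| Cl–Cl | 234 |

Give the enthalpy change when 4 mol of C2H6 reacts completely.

Bonds broken (reactants):
  C–C: 1 × 338 = 338
  C–H: 6 × 422 = 2532
  Cl–Cl: 1 × 234 = 234
  Σ(broken) = 3104 kJ
Bonds formed (products):
  C–C: 1 × 338 = 338
  C–Cl: 1 × 334 = 334
  C–H: 5 × 422 = 2110
  H–Cl: 1 × 441 = 441
  Σ(formed) = 3223 kJ
ΔH = Σ(broken) − Σ(formed) = 3104 − 3223 = −119 kJ
For 4× the reaction as written: 4 × (−119) = −476 kJ

ΔH = −476 kJ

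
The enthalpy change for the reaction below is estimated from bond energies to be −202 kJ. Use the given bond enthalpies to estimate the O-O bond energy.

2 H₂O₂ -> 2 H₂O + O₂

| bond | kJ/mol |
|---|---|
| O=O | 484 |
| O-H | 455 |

Let D be the O-O bond energy.
Σ(broken) = 4×455 + 2×D = 1820 + 2D
Σ(formed) = 4×455 + 1×484 = 2304
ΔH = Σ(broken) − Σ(formed) = (1820 + 2D) − (2304) = −484 + 2D
Setting this equal to −202 kJ gives 2D = 282, so D = 141 kJ/mol.

D(O-O) ≈ 141 kJ/mol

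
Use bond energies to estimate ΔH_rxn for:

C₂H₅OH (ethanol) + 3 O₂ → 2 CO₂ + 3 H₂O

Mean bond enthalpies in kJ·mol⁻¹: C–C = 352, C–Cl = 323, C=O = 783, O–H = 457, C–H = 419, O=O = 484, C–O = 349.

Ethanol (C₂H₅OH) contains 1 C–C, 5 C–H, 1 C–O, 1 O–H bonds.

Bonds broken (reactants):
  C–C: 1 × 352 = 352
  C–H: 5 × 419 = 2095
  C–O: 1 × 349 = 349
  O–H: 1 × 457 = 457
  O=O: 3 × 484 = 1452
  Σ(broken) = 4705 kJ
Bonds formed (products):
  C=O: 4 × 783 = 3132
  O–H: 6 × 457 = 2742
  Σ(formed) = 5874 kJ
ΔH = Σ(broken) − Σ(formed) = 4705 − 5874 = −1169 kJ

ΔH ≈ −1169 kJ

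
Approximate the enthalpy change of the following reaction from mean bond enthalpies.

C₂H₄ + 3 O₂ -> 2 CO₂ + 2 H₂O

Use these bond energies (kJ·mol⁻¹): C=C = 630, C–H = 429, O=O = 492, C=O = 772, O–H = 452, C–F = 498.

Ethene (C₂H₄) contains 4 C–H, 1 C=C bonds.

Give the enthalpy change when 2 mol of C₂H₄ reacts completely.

Bonds broken (reactants):
  C–H: 4 × 429 = 1716
  C=C: 1 × 630 = 630
  O=O: 3 × 492 = 1476
  Σ(broken) = 3822 kJ
Bonds formed (products):
  C=O: 4 × 772 = 3088
  O–H: 4 × 452 = 1808
  Σ(formed) = 4896 kJ
ΔH = Σ(broken) − Σ(formed) = 3822 − 4896 = −1074 kJ
For 2× the reaction as written: 2 × (−1074) = −2148 kJ

ΔH = −2148 kJ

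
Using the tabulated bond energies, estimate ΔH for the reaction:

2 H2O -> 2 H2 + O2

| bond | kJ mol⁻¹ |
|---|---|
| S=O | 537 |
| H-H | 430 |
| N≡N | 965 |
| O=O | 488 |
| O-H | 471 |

Bonds broken (reactants):
  O-H: 4 × 471 = 1884
  Σ(broken) = 1884 kJ
Bonds formed (products):
  H-H: 2 × 430 = 860
  O=O: 1 × 488 = 488
  Σ(formed) = 1348 kJ
ΔH = Σ(broken) − Σ(formed) = 1884 − 1348 = +536 kJ

ΔH ≈ +536 kJ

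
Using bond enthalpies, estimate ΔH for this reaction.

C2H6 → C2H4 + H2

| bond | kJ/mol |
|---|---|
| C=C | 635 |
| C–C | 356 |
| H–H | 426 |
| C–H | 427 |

ΔH ≈ +149 kJ

Bonds broken (reactants):
  C–C: 1 × 356 = 356
  C–H: 6 × 427 = 2562
  Σ(broken) = 2918 kJ
Bonds formed (products):
  C–H: 4 × 427 = 1708
  C=C: 1 × 635 = 635
  H–H: 1 × 426 = 426
  Σ(formed) = 2769 kJ
ΔH = Σ(broken) − Σ(formed) = 2918 − 2769 = +149 kJ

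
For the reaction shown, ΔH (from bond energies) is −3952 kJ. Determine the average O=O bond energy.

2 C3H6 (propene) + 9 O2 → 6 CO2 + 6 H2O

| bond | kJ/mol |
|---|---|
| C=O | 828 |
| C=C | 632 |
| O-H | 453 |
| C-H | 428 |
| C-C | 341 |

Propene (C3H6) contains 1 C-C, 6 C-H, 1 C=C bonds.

D(O=O) ≈ 482 kJ/mol

Let D be the O=O bond energy.
Σ(broken) = 2×341 + 12×428 + 2×632 + 9×D = 7082 + 9D
Σ(formed) = 12×828 + 12×453 = 15372
ΔH = Σ(broken) − Σ(formed) = (7082 + 9D) − (15372) = −8290 + 9D
Setting this equal to −3952 kJ gives 9D = 4338, so D = 482 kJ/mol.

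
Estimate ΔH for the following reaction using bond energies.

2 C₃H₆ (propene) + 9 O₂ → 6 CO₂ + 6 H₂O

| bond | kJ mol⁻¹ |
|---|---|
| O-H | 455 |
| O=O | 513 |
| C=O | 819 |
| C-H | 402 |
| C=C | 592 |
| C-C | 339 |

Bonds broken (reactants):
  C-C: 2 × 339 = 678
  C-H: 12 × 402 = 4824
  C=C: 2 × 592 = 1184
  O=O: 9 × 513 = 4617
  Σ(broken) = 11303 kJ
Bonds formed (products):
  C=O: 12 × 819 = 9828
  O-H: 12 × 455 = 5460
  Σ(formed) = 15288 kJ
ΔH = Σ(broken) − Σ(formed) = 11303 − 15288 = −3985 kJ

ΔH ≈ −3985 kJ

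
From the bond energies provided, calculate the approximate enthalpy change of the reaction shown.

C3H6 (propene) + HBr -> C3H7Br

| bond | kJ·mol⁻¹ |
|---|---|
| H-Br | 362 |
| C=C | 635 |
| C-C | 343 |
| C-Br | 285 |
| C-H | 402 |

ΔH ≈ −33 kJ

Bonds broken (reactants):
  C-C: 1 × 343 = 343
  C-H: 6 × 402 = 2412
  C=C: 1 × 635 = 635
  H-Br: 1 × 362 = 362
  Σ(broken) = 3752 kJ
Bonds formed (products):
  C-Br: 1 × 285 = 285
  C-C: 2 × 343 = 686
  C-H: 7 × 402 = 2814
  Σ(formed) = 3785 kJ
ΔH = Σ(broken) − Σ(formed) = 3752 − 3785 = −33 kJ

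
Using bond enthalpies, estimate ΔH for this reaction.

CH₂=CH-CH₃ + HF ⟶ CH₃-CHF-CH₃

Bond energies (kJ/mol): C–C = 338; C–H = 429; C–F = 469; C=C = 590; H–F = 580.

ΔH ≈ −66 kJ

Bonds broken (reactants):
  C–C: 1 × 338 = 338
  C–H: 6 × 429 = 2574
  C=C: 1 × 590 = 590
  H–F: 1 × 580 = 580
  Σ(broken) = 4082 kJ
Bonds formed (products):
  C–C: 2 × 338 = 676
  C–F: 1 × 469 = 469
  C–H: 7 × 429 = 3003
  Σ(formed) = 4148 kJ
ΔH = Σ(broken) − Σ(formed) = 4082 − 4148 = −66 kJ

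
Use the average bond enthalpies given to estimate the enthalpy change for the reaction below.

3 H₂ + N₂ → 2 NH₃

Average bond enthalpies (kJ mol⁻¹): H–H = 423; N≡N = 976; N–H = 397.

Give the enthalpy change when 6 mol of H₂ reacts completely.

ΔH = −274 kJ

Bonds broken (reactants):
  H–H: 3 × 423 = 1269
  N≡N: 1 × 976 = 976
  Σ(broken) = 2245 kJ
Bonds formed (products):
  N–H: 6 × 397 = 2382
  Σ(formed) = 2382 kJ
ΔH = Σ(broken) − Σ(formed) = 2245 − 2382 = −137 kJ
For 2× the reaction as written: 2 × (−137) = −274 kJ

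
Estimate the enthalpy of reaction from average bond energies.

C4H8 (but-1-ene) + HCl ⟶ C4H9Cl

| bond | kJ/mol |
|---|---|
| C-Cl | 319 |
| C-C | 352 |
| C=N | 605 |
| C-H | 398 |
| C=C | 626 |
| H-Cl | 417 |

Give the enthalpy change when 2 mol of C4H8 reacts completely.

ΔH = −52 kJ

Bonds broken (reactants):
  C-C: 2 × 352 = 704
  C-H: 8 × 398 = 3184
  C=C: 1 × 626 = 626
  H-Cl: 1 × 417 = 417
  Σ(broken) = 4931 kJ
Bonds formed (products):
  C-C: 3 × 352 = 1056
  C-Cl: 1 × 319 = 319
  C-H: 9 × 398 = 3582
  Σ(formed) = 4957 kJ
ΔH = Σ(broken) − Σ(formed) = 4931 − 4957 = −26 kJ
For 2× the reaction as written: 2 × (−26) = −52 kJ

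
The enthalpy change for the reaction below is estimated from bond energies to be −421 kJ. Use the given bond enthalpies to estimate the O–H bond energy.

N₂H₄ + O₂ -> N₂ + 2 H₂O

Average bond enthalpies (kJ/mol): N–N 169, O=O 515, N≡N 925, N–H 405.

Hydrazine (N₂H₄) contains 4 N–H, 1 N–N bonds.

Let D be the O–H bond energy.
Σ(broken) = 4×405 + 1×169 + 1×515 = 2304
Σ(formed) = 1×925 + 4×D = 925 + 4D
ΔH = Σ(broken) − Σ(formed) = (2304) − (925 + 4D) = +1379 − 4D
Setting this equal to −421 kJ gives 4D = 1800, so D = 450 kJ/mol.

D(O–H) ≈ 450 kJ/mol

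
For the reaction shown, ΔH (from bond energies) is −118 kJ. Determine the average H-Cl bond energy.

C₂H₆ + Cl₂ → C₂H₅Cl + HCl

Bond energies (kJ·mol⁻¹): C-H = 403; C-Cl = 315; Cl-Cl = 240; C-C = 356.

Let D be the H-Cl bond energy.
Σ(broken) = 1×356 + 6×403 + 1×240 = 3014
Σ(formed) = 1×356 + 1×315 + 5×403 + 1×D = 2686 + D
ΔH = Σ(broken) − Σ(formed) = (3014) − (2686 + D) = +328 − D
Setting this equal to −118 kJ gives D = 446 kJ/mol.

D(H-Cl) ≈ 446 kJ/mol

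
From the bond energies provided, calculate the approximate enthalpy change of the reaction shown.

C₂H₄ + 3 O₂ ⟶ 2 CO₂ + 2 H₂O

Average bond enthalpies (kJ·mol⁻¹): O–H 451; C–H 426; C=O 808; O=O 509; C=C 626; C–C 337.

ΔH ≈ −1179 kJ

Bonds broken (reactants):
  C–H: 4 × 426 = 1704
  C=C: 1 × 626 = 626
  O=O: 3 × 509 = 1527
  Σ(broken) = 3857 kJ
Bonds formed (products):
  C=O: 4 × 808 = 3232
  O–H: 4 × 451 = 1804
  Σ(formed) = 5036 kJ
ΔH = Σ(broken) − Σ(formed) = 3857 − 5036 = −1179 kJ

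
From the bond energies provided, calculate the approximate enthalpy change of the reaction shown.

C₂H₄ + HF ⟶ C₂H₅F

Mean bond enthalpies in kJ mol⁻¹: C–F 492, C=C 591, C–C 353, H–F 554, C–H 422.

Bonds broken (reactants):
  C–H: 4 × 422 = 1688
  C=C: 1 × 591 = 591
  H–F: 1 × 554 = 554
  Σ(broken) = 2833 kJ
Bonds formed (products):
  C–C: 1 × 353 = 353
  C–F: 1 × 492 = 492
  C–H: 5 × 422 = 2110
  Σ(formed) = 2955 kJ
ΔH = Σ(broken) − Σ(formed) = 2833 − 2955 = −122 kJ

ΔH ≈ −122 kJ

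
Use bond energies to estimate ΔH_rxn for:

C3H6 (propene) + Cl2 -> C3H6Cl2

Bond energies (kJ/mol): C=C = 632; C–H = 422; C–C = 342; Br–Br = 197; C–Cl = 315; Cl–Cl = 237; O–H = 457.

ΔH ≈ −103 kJ

Bonds broken (reactants):
  C–C: 1 × 342 = 342
  C–H: 6 × 422 = 2532
  C=C: 1 × 632 = 632
  Cl–Cl: 1 × 237 = 237
  Σ(broken) = 3743 kJ
Bonds formed (products):
  C–C: 2 × 342 = 684
  C–Cl: 2 × 315 = 630
  C–H: 6 × 422 = 2532
  Σ(formed) = 3846 kJ
ΔH = Σ(broken) − Σ(formed) = 3743 − 3846 = −103 kJ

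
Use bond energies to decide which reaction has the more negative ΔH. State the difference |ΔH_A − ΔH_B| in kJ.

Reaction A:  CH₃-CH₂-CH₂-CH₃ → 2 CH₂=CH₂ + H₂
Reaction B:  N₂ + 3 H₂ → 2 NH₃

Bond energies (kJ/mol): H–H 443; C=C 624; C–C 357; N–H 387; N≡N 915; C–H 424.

Reaction B, by 306 kJ

Reaction A:
  Bonds broken (reactants):
    C–C: 3 × 357 = 1071
    C–H: 10 × 424 = 4240
    Σ(broken) = 5311 kJ
  Bonds formed (products):
    C–H: 8 × 424 = 3392
    C=C: 2 × 624 = 1248
    H–H: 1 × 443 = 443
    Σ(formed) = 5083 kJ
  ΔH_A = 5311 − 5083 = +228 kJ
Reaction B:
  Bonds broken (reactants):
    H–H: 3 × 443 = 1329
    N≡N: 1 × 915 = 915
    Σ(broken) = 2244 kJ
  Bonds formed (products):
    N–H: 6 × 387 = 2322
    Σ(formed) = 2322 kJ
  ΔH_B = 2244 − 2322 = −78 kJ
ΔH_A − ΔH_B = +306 kJ, so reaction B has the more negative ΔH; |ΔH_A − ΔH_B| = 306 kJ.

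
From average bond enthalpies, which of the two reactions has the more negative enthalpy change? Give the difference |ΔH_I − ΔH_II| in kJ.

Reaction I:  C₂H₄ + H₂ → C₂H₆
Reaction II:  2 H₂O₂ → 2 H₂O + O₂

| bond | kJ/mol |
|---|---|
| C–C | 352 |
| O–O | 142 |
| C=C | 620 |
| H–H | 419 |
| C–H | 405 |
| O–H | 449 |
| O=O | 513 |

Reaction I:
  Bonds broken (reactants):
    C–H: 4 × 405 = 1620
    C=C: 1 × 620 = 620
    H–H: 1 × 419 = 419
    Σ(broken) = 2659 kJ
  Bonds formed (products):
    C–C: 1 × 352 = 352
    C–H: 6 × 405 = 2430
    Σ(formed) = 2782 kJ
  ΔH_I = 2659 − 2782 = −123 kJ
Reaction II:
  Bonds broken (reactants):
    O–H: 4 × 449 = 1796
    O–O: 2 × 142 = 284
    Σ(broken) = 2080 kJ
  Bonds formed (products):
    O–H: 4 × 449 = 1796
    O=O: 1 × 513 = 513
    Σ(formed) = 2309 kJ
  ΔH_II = 2080 − 2309 = −229 kJ
ΔH_I − ΔH_II = +106 kJ, so reaction II has the more negative ΔH; |ΔH_I − ΔH_II| = 106 kJ.

Reaction II, by 106 kJ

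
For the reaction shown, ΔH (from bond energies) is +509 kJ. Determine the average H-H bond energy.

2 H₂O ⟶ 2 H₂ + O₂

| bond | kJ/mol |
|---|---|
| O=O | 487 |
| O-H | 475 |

D(H-H) ≈ 452 kJ/mol

Let D be the H-H bond energy.
Σ(broken) = 4×475 = 1900
Σ(formed) = 2×D + 1×487 = 487 + 2D
ΔH = Σ(broken) − Σ(formed) = (1900) − (487 + 2D) = +1413 − 2D
Setting this equal to +509 kJ gives 2D = 904, so D = 452 kJ/mol.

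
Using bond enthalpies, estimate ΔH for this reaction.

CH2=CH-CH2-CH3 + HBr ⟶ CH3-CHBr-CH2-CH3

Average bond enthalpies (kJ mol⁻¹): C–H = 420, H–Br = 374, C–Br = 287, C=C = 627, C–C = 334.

ΔH ≈ −40 kJ

Bonds broken (reactants):
  C–C: 2 × 334 = 668
  C–H: 8 × 420 = 3360
  C=C: 1 × 627 = 627
  H–Br: 1 × 374 = 374
  Σ(broken) = 5029 kJ
Bonds formed (products):
  C–Br: 1 × 287 = 287
  C–C: 3 × 334 = 1002
  C–H: 9 × 420 = 3780
  Σ(formed) = 5069 kJ
ΔH = Σ(broken) − Σ(formed) = 5029 − 5069 = −40 kJ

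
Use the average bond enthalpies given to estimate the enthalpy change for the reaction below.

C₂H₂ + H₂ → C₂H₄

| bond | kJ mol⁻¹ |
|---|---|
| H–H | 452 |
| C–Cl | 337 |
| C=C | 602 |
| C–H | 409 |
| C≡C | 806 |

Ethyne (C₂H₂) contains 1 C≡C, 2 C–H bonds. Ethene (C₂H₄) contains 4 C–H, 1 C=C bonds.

ΔH ≈ −162 kJ

Bonds broken (reactants):
  C≡C: 1 × 806 = 806
  C–H: 2 × 409 = 818
  H–H: 1 × 452 = 452
  Σ(broken) = 2076 kJ
Bonds formed (products):
  C–H: 4 × 409 = 1636
  C=C: 1 × 602 = 602
  Σ(formed) = 2238 kJ
ΔH = Σ(broken) − Σ(formed) = 2076 − 2238 = −162 kJ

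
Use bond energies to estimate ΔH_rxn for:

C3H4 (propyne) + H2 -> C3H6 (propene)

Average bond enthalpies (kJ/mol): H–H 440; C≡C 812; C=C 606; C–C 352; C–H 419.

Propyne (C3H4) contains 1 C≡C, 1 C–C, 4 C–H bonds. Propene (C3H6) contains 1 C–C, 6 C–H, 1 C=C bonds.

ΔH ≈ −192 kJ

Bonds broken (reactants):
  C≡C: 1 × 812 = 812
  C–C: 1 × 352 = 352
  C–H: 4 × 419 = 1676
  H–H: 1 × 440 = 440
  Σ(broken) = 3280 kJ
Bonds formed (products):
  C–C: 1 × 352 = 352
  C–H: 6 × 419 = 2514
  C=C: 1 × 606 = 606
  Σ(formed) = 3472 kJ
ΔH = Σ(broken) − Σ(formed) = 3280 − 3472 = −192 kJ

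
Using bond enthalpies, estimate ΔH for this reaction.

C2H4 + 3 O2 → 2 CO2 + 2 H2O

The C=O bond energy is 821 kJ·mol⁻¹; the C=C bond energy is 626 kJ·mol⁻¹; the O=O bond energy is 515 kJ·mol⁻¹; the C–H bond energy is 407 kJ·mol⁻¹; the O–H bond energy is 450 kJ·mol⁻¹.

Bonds broken (reactants):
  C–H: 4 × 407 = 1628
  C=C: 1 × 626 = 626
  O=O: 3 × 515 = 1545
  Σ(broken) = 3799 kJ
Bonds formed (products):
  C=O: 4 × 821 = 3284
  O–H: 4 × 450 = 1800
  Σ(formed) = 5084 kJ
ΔH = Σ(broken) − Σ(formed) = 3799 − 5084 = −1285 kJ

ΔH ≈ −1285 kJ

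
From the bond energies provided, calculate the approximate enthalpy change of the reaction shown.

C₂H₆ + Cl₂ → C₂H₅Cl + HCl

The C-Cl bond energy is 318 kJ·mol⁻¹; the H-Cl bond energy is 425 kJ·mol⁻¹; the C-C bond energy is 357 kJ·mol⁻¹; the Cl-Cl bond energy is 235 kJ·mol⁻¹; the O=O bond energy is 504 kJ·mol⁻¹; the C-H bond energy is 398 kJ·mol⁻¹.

ΔH ≈ −110 kJ

Bonds broken (reactants):
  C-C: 1 × 357 = 357
  C-H: 6 × 398 = 2388
  Cl-Cl: 1 × 235 = 235
  Σ(broken) = 2980 kJ
Bonds formed (products):
  C-C: 1 × 357 = 357
  C-Cl: 1 × 318 = 318
  C-H: 5 × 398 = 1990
  H-Cl: 1 × 425 = 425
  Σ(formed) = 3090 kJ
ΔH = Σ(broken) − Σ(formed) = 2980 − 3090 = −110 kJ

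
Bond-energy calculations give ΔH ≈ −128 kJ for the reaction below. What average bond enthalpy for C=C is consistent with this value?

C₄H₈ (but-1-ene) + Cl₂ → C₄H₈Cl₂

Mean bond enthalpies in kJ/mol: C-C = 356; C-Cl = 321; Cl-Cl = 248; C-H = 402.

Let D be the C=C bond energy.
Σ(broken) = 2×356 + 8×402 + 1×D + 1×248 = 4176 + D
Σ(formed) = 3×356 + 2×321 + 8×402 = 4926
ΔH = Σ(broken) − Σ(formed) = (4176 + D) − (4926) = −750 + D
Setting this equal to −128 kJ gives D = 622 kJ/mol.

D(C=C) ≈ 622 kJ/mol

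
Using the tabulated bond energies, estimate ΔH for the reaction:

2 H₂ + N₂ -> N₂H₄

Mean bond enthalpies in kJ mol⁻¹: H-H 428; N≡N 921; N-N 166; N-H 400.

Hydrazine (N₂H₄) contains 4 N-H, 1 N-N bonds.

Bonds broken (reactants):
  H-H: 2 × 428 = 856
  N≡N: 1 × 921 = 921
  Σ(broken) = 1777 kJ
Bonds formed (products):
  N-H: 4 × 400 = 1600
  N-N: 1 × 166 = 166
  Σ(formed) = 1766 kJ
ΔH = Σ(broken) − Σ(formed) = 1777 − 1766 = +11 kJ

ΔH ≈ +11 kJ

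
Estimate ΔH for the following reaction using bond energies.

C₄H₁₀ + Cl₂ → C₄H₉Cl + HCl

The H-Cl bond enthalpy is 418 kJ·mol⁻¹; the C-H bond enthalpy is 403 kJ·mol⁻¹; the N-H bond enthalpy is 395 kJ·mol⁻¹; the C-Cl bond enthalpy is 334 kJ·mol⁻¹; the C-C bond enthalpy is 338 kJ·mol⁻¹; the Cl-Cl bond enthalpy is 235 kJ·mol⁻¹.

ΔH ≈ −114 kJ

Bonds broken (reactants):
  C-C: 3 × 338 = 1014
  C-H: 10 × 403 = 4030
  Cl-Cl: 1 × 235 = 235
  Σ(broken) = 5279 kJ
Bonds formed (products):
  C-C: 3 × 338 = 1014
  C-Cl: 1 × 334 = 334
  C-H: 9 × 403 = 3627
  H-Cl: 1 × 418 = 418
  Σ(formed) = 5393 kJ
ΔH = Σ(broken) − Σ(formed) = 5279 − 5393 = −114 kJ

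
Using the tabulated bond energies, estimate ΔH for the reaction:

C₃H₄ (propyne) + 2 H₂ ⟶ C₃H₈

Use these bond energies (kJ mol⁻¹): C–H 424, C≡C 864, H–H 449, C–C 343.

ΔH ≈ −277 kJ

Bonds broken (reactants):
  C≡C: 1 × 864 = 864
  C–C: 1 × 343 = 343
  C–H: 4 × 424 = 1696
  H–H: 2 × 449 = 898
  Σ(broken) = 3801 kJ
Bonds formed (products):
  C–C: 2 × 343 = 686
  C–H: 8 × 424 = 3392
  Σ(formed) = 4078 kJ
ΔH = Σ(broken) − Σ(formed) = 3801 − 4078 = −277 kJ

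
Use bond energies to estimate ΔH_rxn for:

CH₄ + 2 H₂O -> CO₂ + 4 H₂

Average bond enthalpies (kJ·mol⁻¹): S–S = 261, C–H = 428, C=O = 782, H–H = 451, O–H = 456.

ΔH ≈ +168 kJ

Bonds broken (reactants):
  C–H: 4 × 428 = 1712
  O–H: 4 × 456 = 1824
  Σ(broken) = 3536 kJ
Bonds formed (products):
  C=O: 2 × 782 = 1564
  H–H: 4 × 451 = 1804
  Σ(formed) = 3368 kJ
ΔH = Σ(broken) − Σ(formed) = 3536 − 3368 = +168 kJ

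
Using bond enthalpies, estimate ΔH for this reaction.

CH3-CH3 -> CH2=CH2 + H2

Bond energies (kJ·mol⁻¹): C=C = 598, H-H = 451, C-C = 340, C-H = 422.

ΔH ≈ +135 kJ

Bonds broken (reactants):
  C-C: 1 × 340 = 340
  C-H: 6 × 422 = 2532
  Σ(broken) = 2872 kJ
Bonds formed (products):
  C-H: 4 × 422 = 1688
  C=C: 1 × 598 = 598
  H-H: 1 × 451 = 451
  Σ(formed) = 2737 kJ
ΔH = Σ(broken) − Σ(formed) = 2872 − 2737 = +135 kJ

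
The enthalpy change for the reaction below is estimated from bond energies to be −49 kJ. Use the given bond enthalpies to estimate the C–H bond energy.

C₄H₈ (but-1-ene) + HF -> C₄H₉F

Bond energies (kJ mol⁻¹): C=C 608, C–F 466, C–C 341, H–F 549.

Let D be the C–H bond energy.
Σ(broken) = 2×341 + 8×D + 1×608 + 1×549 = 1839 + 8D
Σ(formed) = 3×341 + 1×466 + 9×D = 1489 + 9D
ΔH = Σ(broken) − Σ(formed) = (1839 + 8D) − (1489 + 9D) = +350 − D
Setting this equal to −49 kJ gives D = 399 kJ/mol.

D(C–H) ≈ 399 kJ/mol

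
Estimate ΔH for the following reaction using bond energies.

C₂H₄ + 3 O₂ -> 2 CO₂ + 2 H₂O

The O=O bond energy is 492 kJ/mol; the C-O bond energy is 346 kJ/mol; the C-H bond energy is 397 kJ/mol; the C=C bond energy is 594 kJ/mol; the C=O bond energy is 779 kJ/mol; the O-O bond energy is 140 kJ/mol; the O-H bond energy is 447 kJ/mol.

ΔH ≈ −1246 kJ

Bonds broken (reactants):
  C-H: 4 × 397 = 1588
  C=C: 1 × 594 = 594
  O=O: 3 × 492 = 1476
  Σ(broken) = 3658 kJ
Bonds formed (products):
  C=O: 4 × 779 = 3116
  O-H: 4 × 447 = 1788
  Σ(formed) = 4904 kJ
ΔH = Σ(broken) − Σ(formed) = 3658 − 4904 = −1246 kJ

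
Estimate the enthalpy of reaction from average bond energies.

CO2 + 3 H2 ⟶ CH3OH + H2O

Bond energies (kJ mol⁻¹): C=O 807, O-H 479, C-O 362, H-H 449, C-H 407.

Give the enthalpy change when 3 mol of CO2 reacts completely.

Bonds broken (reactants):
  C=O: 2 × 807 = 1614
  H-H: 3 × 449 = 1347
  Σ(broken) = 2961 kJ
Bonds formed (products):
  C-H: 3 × 407 = 1221
  C-O: 1 × 362 = 362
  O-H: 3 × 479 = 1437
  Σ(formed) = 3020 kJ
ΔH = Σ(broken) − Σ(formed) = 2961 − 3020 = −59 kJ
For 3× the reaction as written: 3 × (−59) = −177 kJ

ΔH = −177 kJ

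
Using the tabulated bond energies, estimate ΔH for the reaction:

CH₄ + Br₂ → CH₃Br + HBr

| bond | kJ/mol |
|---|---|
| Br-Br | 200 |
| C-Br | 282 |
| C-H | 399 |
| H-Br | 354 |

Bonds broken (reactants):
  Br-Br: 1 × 200 = 200
  C-H: 4 × 399 = 1596
  Σ(broken) = 1796 kJ
Bonds formed (products):
  C-Br: 1 × 282 = 282
  C-H: 3 × 399 = 1197
  H-Br: 1 × 354 = 354
  Σ(formed) = 1833 kJ
ΔH = Σ(broken) − Σ(formed) = 1796 − 1833 = −37 kJ

ΔH ≈ −37 kJ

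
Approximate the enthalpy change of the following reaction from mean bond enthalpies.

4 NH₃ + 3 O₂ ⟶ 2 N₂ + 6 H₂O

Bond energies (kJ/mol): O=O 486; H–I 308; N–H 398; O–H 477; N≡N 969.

ΔH ≈ −1428 kJ

Bonds broken (reactants):
  N–H: 12 × 398 = 4776
  O=O: 3 × 486 = 1458
  Σ(broken) = 6234 kJ
Bonds formed (products):
  N≡N: 2 × 969 = 1938
  O–H: 12 × 477 = 5724
  Σ(formed) = 7662 kJ
ΔH = Σ(broken) − Σ(formed) = 6234 − 7662 = −1428 kJ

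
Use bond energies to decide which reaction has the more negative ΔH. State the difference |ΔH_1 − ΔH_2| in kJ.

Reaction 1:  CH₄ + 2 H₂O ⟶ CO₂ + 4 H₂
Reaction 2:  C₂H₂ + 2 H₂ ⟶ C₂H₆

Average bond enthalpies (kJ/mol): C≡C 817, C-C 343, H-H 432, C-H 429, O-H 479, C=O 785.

Reaction 1:
  Bonds broken (reactants):
    C-H: 4 × 429 = 1716
    O-H: 4 × 479 = 1916
    Σ(broken) = 3632 kJ
  Bonds formed (products):
    C=O: 2 × 785 = 1570
    H-H: 4 × 432 = 1728
    Σ(formed) = 3298 kJ
  ΔH_1 = 3632 − 3298 = +334 kJ
Reaction 2:
  Bonds broken (reactants):
    C≡C: 1 × 817 = 817
    C-H: 2 × 429 = 858
    H-H: 2 × 432 = 864
    Σ(broken) = 2539 kJ
  Bonds formed (products):
    C-C: 1 × 343 = 343
    C-H: 6 × 429 = 2574
    Σ(formed) = 2917 kJ
  ΔH_2 = 2539 − 2917 = −378 kJ
ΔH_1 − ΔH_2 = +712 kJ, so reaction 2 has the more negative ΔH; |ΔH_1 − ΔH_2| = 712 kJ.

Reaction 2, by 712 kJ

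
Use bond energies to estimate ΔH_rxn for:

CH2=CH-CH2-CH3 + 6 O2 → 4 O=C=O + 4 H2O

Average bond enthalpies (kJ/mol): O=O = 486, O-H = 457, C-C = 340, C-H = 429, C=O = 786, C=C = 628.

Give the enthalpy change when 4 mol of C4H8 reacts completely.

Bonds broken (reactants):
  C-C: 2 × 340 = 680
  C-H: 8 × 429 = 3432
  C=C: 1 × 628 = 628
  O=O: 6 × 486 = 2916
  Σ(broken) = 7656 kJ
Bonds formed (products):
  C=O: 8 × 786 = 6288
  O-H: 8 × 457 = 3656
  Σ(formed) = 9944 kJ
ΔH = Σ(broken) − Σ(formed) = 7656 − 9944 = −2288 kJ
For 4× the reaction as written: 4 × (−2288) = −9152 kJ

ΔH = −9152 kJ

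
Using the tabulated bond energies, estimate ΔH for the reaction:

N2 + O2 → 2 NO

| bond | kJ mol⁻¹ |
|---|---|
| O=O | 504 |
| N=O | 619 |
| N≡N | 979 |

Bonds broken (reactants):
  N≡N: 1 × 979 = 979
  O=O: 1 × 504 = 504
  Σ(broken) = 1483 kJ
Bonds formed (products):
  N=O: 2 × 619 = 1238
  Σ(formed) = 1238 kJ
ΔH = Σ(broken) − Σ(formed) = 1483 − 1238 = +245 kJ

ΔH ≈ +245 kJ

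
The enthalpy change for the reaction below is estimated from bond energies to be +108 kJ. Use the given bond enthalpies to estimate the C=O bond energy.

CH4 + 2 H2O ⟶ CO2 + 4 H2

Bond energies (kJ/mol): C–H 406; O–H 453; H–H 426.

Let D be the C=O bond energy.
Σ(broken) = 4×406 + 4×453 = 3436
Σ(formed) = 2×D + 4×426 = 1704 + 2D
ΔH = Σ(broken) − Σ(formed) = (3436) − (1704 + 2D) = +1732 − 2D
Setting this equal to +108 kJ gives 2D = 1624, so D = 812 kJ/mol.

D(C=O) ≈ 812 kJ/mol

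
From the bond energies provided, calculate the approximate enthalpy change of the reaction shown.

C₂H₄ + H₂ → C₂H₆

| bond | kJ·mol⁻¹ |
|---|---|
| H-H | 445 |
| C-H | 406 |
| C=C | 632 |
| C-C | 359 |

Bonds broken (reactants):
  C-H: 4 × 406 = 1624
  C=C: 1 × 632 = 632
  H-H: 1 × 445 = 445
  Σ(broken) = 2701 kJ
Bonds formed (products):
  C-C: 1 × 359 = 359
  C-H: 6 × 406 = 2436
  Σ(formed) = 2795 kJ
ΔH = Σ(broken) − Σ(formed) = 2701 − 2795 = −94 kJ

ΔH ≈ −94 kJ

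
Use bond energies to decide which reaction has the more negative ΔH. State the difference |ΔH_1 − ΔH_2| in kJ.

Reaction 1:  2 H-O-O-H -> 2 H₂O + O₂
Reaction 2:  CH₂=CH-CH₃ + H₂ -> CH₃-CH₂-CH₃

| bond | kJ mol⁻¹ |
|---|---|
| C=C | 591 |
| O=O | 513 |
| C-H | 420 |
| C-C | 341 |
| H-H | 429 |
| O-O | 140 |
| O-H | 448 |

Reaction 1, by 72 kJ

Reaction 1:
  Bonds broken (reactants):
    O-H: 4 × 448 = 1792
    O-O: 2 × 140 = 280
    Σ(broken) = 2072 kJ
  Bonds formed (products):
    O-H: 4 × 448 = 1792
    O=O: 1 × 513 = 513
    Σ(formed) = 2305 kJ
  ΔH_1 = 2072 − 2305 = −233 kJ
Reaction 2:
  Bonds broken (reactants):
    C-C: 1 × 341 = 341
    C-H: 6 × 420 = 2520
    C=C: 1 × 591 = 591
    H-H: 1 × 429 = 429
    Σ(broken) = 3881 kJ
  Bonds formed (products):
    C-C: 2 × 341 = 682
    C-H: 8 × 420 = 3360
    Σ(formed) = 4042 kJ
  ΔH_2 = 3881 − 4042 = −161 kJ
ΔH_1 − ΔH_2 = −72 kJ, so reaction 1 has the more negative ΔH; |ΔH_1 − ΔH_2| = 72 kJ.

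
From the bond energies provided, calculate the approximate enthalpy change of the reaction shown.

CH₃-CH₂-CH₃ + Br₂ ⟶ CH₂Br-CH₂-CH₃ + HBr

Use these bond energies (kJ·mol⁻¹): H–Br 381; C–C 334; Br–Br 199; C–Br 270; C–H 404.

ΔH ≈ −48 kJ

Bonds broken (reactants):
  Br–Br: 1 × 199 = 199
  C–C: 2 × 334 = 668
  C–H: 8 × 404 = 3232
  Σ(broken) = 4099 kJ
Bonds formed (products):
  C–Br: 1 × 270 = 270
  C–C: 2 × 334 = 668
  C–H: 7 × 404 = 2828
  H–Br: 1 × 381 = 381
  Σ(formed) = 4147 kJ
ΔH = Σ(broken) − Σ(formed) = 4099 − 4147 = −48 kJ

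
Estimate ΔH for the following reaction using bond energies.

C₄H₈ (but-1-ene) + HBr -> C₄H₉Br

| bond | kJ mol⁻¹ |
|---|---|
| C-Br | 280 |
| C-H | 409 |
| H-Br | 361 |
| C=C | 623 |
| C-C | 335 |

Bonds broken (reactants):
  C-C: 2 × 335 = 670
  C-H: 8 × 409 = 3272
  C=C: 1 × 623 = 623
  H-Br: 1 × 361 = 361
  Σ(broken) = 4926 kJ
Bonds formed (products):
  C-Br: 1 × 280 = 280
  C-C: 3 × 335 = 1005
  C-H: 9 × 409 = 3681
  Σ(formed) = 4966 kJ
ΔH = Σ(broken) − Σ(formed) = 4926 − 4966 = −40 kJ

ΔH ≈ −40 kJ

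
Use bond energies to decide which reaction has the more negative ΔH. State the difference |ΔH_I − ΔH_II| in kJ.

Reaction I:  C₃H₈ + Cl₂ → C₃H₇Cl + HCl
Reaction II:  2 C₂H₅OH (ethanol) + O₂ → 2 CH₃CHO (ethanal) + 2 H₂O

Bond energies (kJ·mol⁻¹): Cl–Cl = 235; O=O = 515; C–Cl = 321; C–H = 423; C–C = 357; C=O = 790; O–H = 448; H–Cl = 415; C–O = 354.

Reaction II, by 329 kJ

Reaction I:
  Bonds broken (reactants):
    C–C: 2 × 357 = 714
    C–H: 8 × 423 = 3384
    Cl–Cl: 1 × 235 = 235
    Σ(broken) = 4333 kJ
  Bonds formed (products):
    C–C: 2 × 357 = 714
    C–Cl: 1 × 321 = 321
    C–H: 7 × 423 = 2961
    H–Cl: 1 × 415 = 415
    Σ(formed) = 4411 kJ
  ΔH_I = 4333 − 4411 = −78 kJ
Reaction II:
  Bonds broken (reactants):
    C–C: 2 × 357 = 714
    C–H: 10 × 423 = 4230
    C–O: 2 × 354 = 708
    O–H: 2 × 448 = 896
    O=O: 1 × 515 = 515
    Σ(broken) = 7063 kJ
  Bonds formed (products):
    C–C: 2 × 357 = 714
    C–H: 8 × 423 = 3384
    C=O: 2 × 790 = 1580
    O–H: 4 × 448 = 1792
    Σ(formed) = 7470 kJ
  ΔH_II = 7063 − 7470 = −407 kJ
ΔH_I − ΔH_II = +329 kJ, so reaction II has the more negative ΔH; |ΔH_I − ΔH_II| = 329 kJ.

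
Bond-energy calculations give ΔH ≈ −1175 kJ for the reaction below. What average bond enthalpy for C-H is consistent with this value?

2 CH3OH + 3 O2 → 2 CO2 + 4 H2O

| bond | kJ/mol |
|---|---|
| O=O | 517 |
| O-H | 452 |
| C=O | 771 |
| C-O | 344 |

Let D be the C-H bond energy.
Σ(broken) = 6×D + 2×344 + 2×452 + 3×517 = 3143 + 6D
Σ(formed) = 4×771 + 8×452 = 6700
ΔH = Σ(broken) − Σ(formed) = (3143 + 6D) − (6700) = −3557 + 6D
Setting this equal to −1175 kJ gives 6D = 2382, so D = 397 kJ/mol.

D(C-H) ≈ 397 kJ/mol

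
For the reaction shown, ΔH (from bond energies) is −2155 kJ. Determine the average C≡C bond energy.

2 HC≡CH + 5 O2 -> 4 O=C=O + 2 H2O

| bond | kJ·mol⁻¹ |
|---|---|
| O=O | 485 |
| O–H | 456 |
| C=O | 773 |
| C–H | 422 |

Let D be the C≡C bond energy.
Σ(broken) = 2×D + 4×422 + 5×485 = 4113 + 2D
Σ(formed) = 8×773 + 4×456 = 8008
ΔH = Σ(broken) − Σ(formed) = (4113 + 2D) − (8008) = −3895 + 2D
Setting this equal to −2155 kJ gives 2D = 1740, so D = 870 kJ/mol.

D(C≡C) ≈ 870 kJ/mol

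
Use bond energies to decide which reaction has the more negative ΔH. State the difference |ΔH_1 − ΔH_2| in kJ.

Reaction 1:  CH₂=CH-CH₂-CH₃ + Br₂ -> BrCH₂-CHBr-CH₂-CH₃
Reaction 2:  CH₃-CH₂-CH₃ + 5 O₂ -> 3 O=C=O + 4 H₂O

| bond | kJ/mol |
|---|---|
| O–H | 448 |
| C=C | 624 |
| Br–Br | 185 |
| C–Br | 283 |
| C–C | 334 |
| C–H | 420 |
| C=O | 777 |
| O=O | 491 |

Reaction 1:
  Bonds broken (reactants):
    Br–Br: 1 × 185 = 185
    C–C: 2 × 334 = 668
    C–H: 8 × 420 = 3360
    C=C: 1 × 624 = 624
    Σ(broken) = 4837 kJ
  Bonds formed (products):
    C–Br: 2 × 283 = 566
    C–C: 3 × 334 = 1002
    C–H: 8 × 420 = 3360
    Σ(formed) = 4928 kJ
  ΔH_1 = 4837 − 4928 = −91 kJ
Reaction 2:
  Bonds broken (reactants):
    C–C: 2 × 334 = 668
    C–H: 8 × 420 = 3360
    O=O: 5 × 491 = 2455
    Σ(broken) = 6483 kJ
  Bonds formed (products):
    C=O: 6 × 777 = 4662
    O–H: 8 × 448 = 3584
    Σ(formed) = 8246 kJ
  ΔH_2 = 6483 − 8246 = −1763 kJ
ΔH_1 − ΔH_2 = +1672 kJ, so reaction 2 has the more negative ΔH; |ΔH_1 − ΔH_2| = 1672 kJ.

Reaction 2, by 1672 kJ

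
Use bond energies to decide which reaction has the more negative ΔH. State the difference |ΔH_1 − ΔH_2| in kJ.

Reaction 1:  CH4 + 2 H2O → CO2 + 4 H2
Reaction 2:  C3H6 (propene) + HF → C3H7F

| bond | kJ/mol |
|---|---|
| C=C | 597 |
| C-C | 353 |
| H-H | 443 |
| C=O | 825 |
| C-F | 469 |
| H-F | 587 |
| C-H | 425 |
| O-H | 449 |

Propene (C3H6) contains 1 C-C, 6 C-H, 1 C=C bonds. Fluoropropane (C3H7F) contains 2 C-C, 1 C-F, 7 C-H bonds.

Reaction 1:
  Bonds broken (reactants):
    C-H: 4 × 425 = 1700
    O-H: 4 × 449 = 1796
    Σ(broken) = 3496 kJ
  Bonds formed (products):
    C=O: 2 × 825 = 1650
    H-H: 4 × 443 = 1772
    Σ(formed) = 3422 kJ
  ΔH_1 = 3496 − 3422 = +74 kJ
Reaction 2:
  Bonds broken (reactants):
    C-C: 1 × 353 = 353
    C-H: 6 × 425 = 2550
    C=C: 1 × 597 = 597
    H-F: 1 × 587 = 587
    Σ(broken) = 4087 kJ
  Bonds formed (products):
    C-C: 2 × 353 = 706
    C-F: 1 × 469 = 469
    C-H: 7 × 425 = 2975
    Σ(formed) = 4150 kJ
  ΔH_2 = 4087 − 4150 = −63 kJ
ΔH_1 − ΔH_2 = +137 kJ, so reaction 2 has the more negative ΔH; |ΔH_1 − ΔH_2| = 137 kJ.

Reaction 2, by 137 kJ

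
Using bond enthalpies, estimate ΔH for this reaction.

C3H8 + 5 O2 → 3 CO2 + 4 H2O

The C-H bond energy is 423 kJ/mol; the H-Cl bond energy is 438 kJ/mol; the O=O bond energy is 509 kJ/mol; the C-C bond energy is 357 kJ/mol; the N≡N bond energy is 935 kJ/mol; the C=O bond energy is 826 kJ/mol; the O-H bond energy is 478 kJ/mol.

ΔH ≈ −2137 kJ

Bonds broken (reactants):
  C-C: 2 × 357 = 714
  C-H: 8 × 423 = 3384
  O=O: 5 × 509 = 2545
  Σ(broken) = 6643 kJ
Bonds formed (products):
  C=O: 6 × 826 = 4956
  O-H: 8 × 478 = 3824
  Σ(formed) = 8780 kJ
ΔH = Σ(broken) − Σ(formed) = 6643 − 8780 = −2137 kJ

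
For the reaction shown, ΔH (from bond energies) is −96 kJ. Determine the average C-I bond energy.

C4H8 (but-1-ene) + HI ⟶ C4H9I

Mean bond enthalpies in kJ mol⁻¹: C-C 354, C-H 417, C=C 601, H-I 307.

D(C-I) ≈ 233 kJ/mol

Let D be the C-I bond energy.
Σ(broken) = 2×354 + 8×417 + 1×601 + 1×307 = 4952
Σ(formed) = 3×354 + 9×417 + 1×D = 4815 + D
ΔH = Σ(broken) − Σ(formed) = (4952) − (4815 + D) = +137 − D
Setting this equal to −96 kJ gives D = 233 kJ/mol.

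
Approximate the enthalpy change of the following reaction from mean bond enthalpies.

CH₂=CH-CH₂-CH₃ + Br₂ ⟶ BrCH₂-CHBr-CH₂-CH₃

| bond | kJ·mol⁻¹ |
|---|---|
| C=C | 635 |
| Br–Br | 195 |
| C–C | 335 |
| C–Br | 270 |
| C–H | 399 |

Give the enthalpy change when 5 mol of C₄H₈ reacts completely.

ΔH = −225 kJ

Bonds broken (reactants):
  Br–Br: 1 × 195 = 195
  C–C: 2 × 335 = 670
  C–H: 8 × 399 = 3192
  C=C: 1 × 635 = 635
  Σ(broken) = 4692 kJ
Bonds formed (products):
  C–Br: 2 × 270 = 540
  C–C: 3 × 335 = 1005
  C–H: 8 × 399 = 3192
  Σ(formed) = 4737 kJ
ΔH = Σ(broken) − Σ(formed) = 4692 − 4737 = −45 kJ
For 5× the reaction as written: 5 × (−45) = −225 kJ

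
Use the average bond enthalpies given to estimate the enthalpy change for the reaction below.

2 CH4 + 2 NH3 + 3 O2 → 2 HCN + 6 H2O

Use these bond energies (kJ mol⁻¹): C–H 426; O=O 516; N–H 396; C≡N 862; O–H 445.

ΔH ≈ −584 kJ

Bonds broken (reactants):
  C–H: 8 × 426 = 3408
  N–H: 6 × 396 = 2376
  O=O: 3 × 516 = 1548
  Σ(broken) = 7332 kJ
Bonds formed (products):
  C≡N: 2 × 862 = 1724
  C–H: 2 × 426 = 852
  O–H: 12 × 445 = 5340
  Σ(formed) = 7916 kJ
ΔH = Σ(broken) − Σ(formed) = 7332 − 7916 = −584 kJ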